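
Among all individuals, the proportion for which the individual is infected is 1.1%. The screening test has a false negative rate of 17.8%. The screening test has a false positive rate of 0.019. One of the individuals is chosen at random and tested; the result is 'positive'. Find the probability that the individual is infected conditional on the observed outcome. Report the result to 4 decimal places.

Write H for 'the individual is infected'. Prior odds H:¬H = 0.011/0.989 = 0.011122. For the 'positive' outcome, the likelihood ratio is 0.822/0.019 = 43.263.
Posterior odds = 0.011122 × 43.263 = 0.48119, so P(H|E) = 0.48119/(1+0.48119) = 0.3249.

P(H | E) ≈ 0.3249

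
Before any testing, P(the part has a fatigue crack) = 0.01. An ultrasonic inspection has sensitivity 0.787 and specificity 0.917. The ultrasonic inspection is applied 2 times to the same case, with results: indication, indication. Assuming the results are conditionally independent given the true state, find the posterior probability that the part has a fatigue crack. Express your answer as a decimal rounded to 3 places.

With H the event that the part has a fatigue crack, the joint likelihood of the observed sequence is P(data|H) = 0.787·0.787 = 0.61937 and P(data|¬H) = 0.083·0.083 = 0.0068890.
Bayes: P(H|data) = 0.01·0.61937 / (0.01·0.61937 + 0.99·0.0068890) = 0.0061937/0.013014 = 0.4759.

Posterior P(H) ≈ 0.476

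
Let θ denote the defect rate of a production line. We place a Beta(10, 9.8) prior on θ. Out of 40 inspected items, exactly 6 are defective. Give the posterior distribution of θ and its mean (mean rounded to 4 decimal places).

Observing 6 successes and 34 failures updates Beta(10, 9.8) by adding the success and failure counts to the two shape parameters: α = 10+6 = 16, β = 9.8+34 = 43.8.
Posterior mean = α/(α+β) = 16/59.8 = 0.2676.

Posterior: Beta(16, 43.8); mean ≈ 0.2676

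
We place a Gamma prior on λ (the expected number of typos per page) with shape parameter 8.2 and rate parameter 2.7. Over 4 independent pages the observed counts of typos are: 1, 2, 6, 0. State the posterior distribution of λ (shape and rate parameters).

The Poisson likelihood adds the total count to the shape and the number of exposure periods to the rate. Here ∑xᵢ = 9 and n = 4, so shape 8.2→17.2 and rate 2.7→6.7.

Posterior: Gamma(shape=17.2, rate=6.7)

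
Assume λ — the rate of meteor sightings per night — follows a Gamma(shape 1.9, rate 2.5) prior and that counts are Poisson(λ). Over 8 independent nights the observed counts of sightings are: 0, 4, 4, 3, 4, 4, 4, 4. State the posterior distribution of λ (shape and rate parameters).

Posterior: Gamma(shape=28.9, rate=10.5)

The Poisson likelihood adds the total count to the shape and the number of exposure periods to the rate. Here ∑xᵢ = 27 and n = 8, so shape 1.9→28.9 and rate 2.5→10.5.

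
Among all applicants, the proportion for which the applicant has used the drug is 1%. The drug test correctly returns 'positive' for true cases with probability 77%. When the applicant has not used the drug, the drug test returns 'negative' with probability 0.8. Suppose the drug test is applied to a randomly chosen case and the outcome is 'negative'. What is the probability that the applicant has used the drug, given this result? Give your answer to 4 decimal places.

Write H for 'the applicant has used the drug'. Prior odds H:¬H = 0.01/0.99 = 0.010101. For the 'negative' outcome, the likelihood ratio is 0.23/0.8 = 0.28750.
Posterior odds = 0.010101 × 0.28750 = 0.0029040, so P(H|E) = 0.0029040/(1+0.0029040) = 0.0029.

P(H | E) ≈ 0.0029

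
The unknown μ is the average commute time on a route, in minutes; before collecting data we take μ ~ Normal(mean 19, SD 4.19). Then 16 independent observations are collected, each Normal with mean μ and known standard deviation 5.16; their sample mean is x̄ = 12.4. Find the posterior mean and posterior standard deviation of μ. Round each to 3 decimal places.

Prior precision 1/τ₀² = 1/4.19² = 0.0569603; data precision n/σ² = 16/5.16² = 0.600925.
Posterior precision = 0.0569603 + 0.600925 = 0.657886, giving posterior SD = 1/√0.657886 = 1.233.
Posterior mean = (0.0569603·19 + 0.600925·12.4) / 0.657886 = 12.971.

Posterior mean ≈ 12.971; posterior SD ≈ 1.233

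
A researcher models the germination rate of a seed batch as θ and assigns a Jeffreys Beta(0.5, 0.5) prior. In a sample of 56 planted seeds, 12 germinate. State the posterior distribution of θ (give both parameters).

The binomial likelihood is conjugate to the Beta prior: with 12 successes and 44 failures, the posterior is Beta(0.5+12, 0.5+44) = Beta(12.5, 44.5).

Posterior: Beta(12.5, 44.5)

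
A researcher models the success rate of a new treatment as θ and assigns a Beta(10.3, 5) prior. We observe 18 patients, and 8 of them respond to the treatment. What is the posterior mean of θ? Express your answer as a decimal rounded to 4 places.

Posterior mean ≈ 0.5495

The binomial likelihood is conjugate to the Beta prior: with 8 successes and 10 failures, the posterior is Beta(10.3+8, 5+10) = Beta(18.3, 15).
E[θ | data] = 18.3/(18.3+15) = 0.5495.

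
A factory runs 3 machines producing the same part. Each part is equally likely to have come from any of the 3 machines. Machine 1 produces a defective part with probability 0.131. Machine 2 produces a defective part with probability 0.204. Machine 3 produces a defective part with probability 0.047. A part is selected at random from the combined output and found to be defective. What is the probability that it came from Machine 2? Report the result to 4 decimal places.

P(defective|M1) = 0.131; P(defective|M2) = 0.204; P(defective|M3) = 0.047.
Prior × likelihood for each source: 0.333333·0.131=0.04367, 0.333333·0.204=0.06800, 0.333333·0.047=0.01567. Summing gives P(defective) = 0.12733.
P(Machine 2 | defective) = 0.06800 / 0.12733 = 0.5340.

Posterior probability ≈ 0.5340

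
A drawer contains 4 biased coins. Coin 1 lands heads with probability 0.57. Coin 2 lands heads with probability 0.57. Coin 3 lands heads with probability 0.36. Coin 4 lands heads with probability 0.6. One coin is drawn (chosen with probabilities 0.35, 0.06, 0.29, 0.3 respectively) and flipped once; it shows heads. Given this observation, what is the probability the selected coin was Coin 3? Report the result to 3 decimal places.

P(heads|C1) = 0.57; P(heads|C2) = 0.57; P(heads|C3) = 0.36; P(heads|C4) = 0.6.
Prior × likelihood for each source: 0.35·0.57=0.1995, 0.06·0.57=0.03420, 0.29·0.36=0.1044, 0.3·0.6=0.1800. Summing gives P(heads) = 0.51810.
P(Coin 3 | heads) = 0.1044 / 0.51810 = 0.202.

Posterior probability ≈ 0.202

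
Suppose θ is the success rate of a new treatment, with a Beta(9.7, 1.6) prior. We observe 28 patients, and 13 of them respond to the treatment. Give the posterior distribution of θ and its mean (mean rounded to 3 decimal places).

Observing 13 successes and 15 failures updates Beta(9.7, 1.6) by adding the success and failure counts to the two shape parameters: α = 9.7+13 = 22.7, β = 1.6+15 = 16.6.
E[θ | data] = 22.7/(22.7+16.6) = 0.578.

Posterior: Beta(22.7, 16.6); mean ≈ 0.578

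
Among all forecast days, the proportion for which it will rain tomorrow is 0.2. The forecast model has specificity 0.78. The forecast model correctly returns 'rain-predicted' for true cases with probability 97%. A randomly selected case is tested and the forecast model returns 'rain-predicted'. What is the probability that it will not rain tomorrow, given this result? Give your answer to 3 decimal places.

Write H for 'it will rain tomorrow'. Prior odds H:¬H = 0.2/0.8 = 0.25000. For the 'rain-predicted' outcome, the likelihood ratio is 0.97/0.22 = 4.4091.
Posterior odds = 0.25000 × 4.4091 = 1.1023, so P(H|E) = 1.1023/(1+1.1023) = 0.524. Then P(¬H|E) = 1 − 0.524 = 0.476.

P(¬H | E) ≈ 0.476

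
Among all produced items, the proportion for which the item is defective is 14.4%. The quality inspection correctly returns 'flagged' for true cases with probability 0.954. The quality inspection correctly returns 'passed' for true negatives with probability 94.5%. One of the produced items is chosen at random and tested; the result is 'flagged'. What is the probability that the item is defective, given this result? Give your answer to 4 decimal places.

Let H be the event that the item is defective. P(H) = 0.144, so P(¬H) = 0.856. With E the 'flagged' result, P(E|H) = 0.954 and P(E|¬H) = 0.055.
P(E) = 0.954·0.144 + 0.055·0.856 = 0.13738 + 0.047080 = 0.18446.
By Bayes' theorem, P(H|E) = 0.13738 / 0.18446 = 0.7448.

P(H | E) ≈ 0.7448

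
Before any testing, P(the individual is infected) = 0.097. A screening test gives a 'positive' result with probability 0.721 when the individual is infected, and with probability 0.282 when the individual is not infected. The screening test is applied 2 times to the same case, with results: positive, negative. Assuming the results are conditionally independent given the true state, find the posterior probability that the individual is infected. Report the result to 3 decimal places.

Let H be the event that the individual is infected; start with P(H) = 0.097. P('positive'|H) = 0.721, P('positive'|¬H) = 0.282.
Update on result 1 ('positive'): P(H) ← 0.721·0.0970 / (0.721·0.0970 + 0.282·0.9030) = 0.069937/0.32458 = 0.2155.
Update on result 2 ('negative'): P(H) ← 0.279·0.2155 / (0.279·0.2155 + 0.718·0.7845) = 0.060115/0.62341 = 0.0964.

Posterior P(H) ≈ 0.096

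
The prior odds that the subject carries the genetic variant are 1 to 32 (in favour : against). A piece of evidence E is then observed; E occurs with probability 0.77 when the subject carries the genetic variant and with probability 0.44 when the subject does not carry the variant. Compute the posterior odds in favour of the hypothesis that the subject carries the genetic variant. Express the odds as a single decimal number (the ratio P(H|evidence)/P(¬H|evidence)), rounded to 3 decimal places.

Posterior odds ≈ 0.055

Prior odds = 1/32 = 0.031250. In log-odds, ln(0.031250) = -3.4657.
Add log likelihood ratio: ln(1.7500) = 0.55962.
Posterior log-odds = -2.9061, so posterior odds = exp(-2.9061) = 0.054688.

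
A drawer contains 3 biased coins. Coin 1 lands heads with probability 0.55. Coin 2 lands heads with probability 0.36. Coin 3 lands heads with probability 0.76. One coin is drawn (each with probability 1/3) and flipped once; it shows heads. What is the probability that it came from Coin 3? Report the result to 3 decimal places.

Posterior probability ≈ 0.455

P(heads|C1) = 0.55; P(heads|C2) = 0.36; P(heads|C3) = 0.76.
Prior × likelihood for each source: 0.333333·0.55=0.1833, 0.333333·0.36=0.1200, 0.333333·0.76=0.2533. Summing gives P(heads) = 0.55667.
P(Coin 3 | heads) = 0.2533 / 0.55667 = 0.455.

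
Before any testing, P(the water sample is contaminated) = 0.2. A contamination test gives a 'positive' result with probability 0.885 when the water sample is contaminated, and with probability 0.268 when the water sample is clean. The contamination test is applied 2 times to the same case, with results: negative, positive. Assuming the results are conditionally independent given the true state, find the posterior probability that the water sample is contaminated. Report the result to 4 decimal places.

Let H be the event that the water sample is contaminated; start with P(H) = 0.2. P('positive'|H) = 0.885, P('positive'|¬H) = 0.268.
Update on result 1 ('negative'): P(H) ← 0.115·0.2000 / (0.115·0.2000 + 0.732·0.8000) = 0.023000/0.60860 = 0.0378.
Update on result 2 ('positive'): P(H) ← 0.885·0.0378 / (0.885·0.0378 + 0.268·0.9622) = 0.033446/0.29132 = 0.1148.

Posterior P(H) ≈ 0.1148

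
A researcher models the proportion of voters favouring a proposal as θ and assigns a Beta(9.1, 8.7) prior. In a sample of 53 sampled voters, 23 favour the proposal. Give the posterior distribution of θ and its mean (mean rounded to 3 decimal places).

The binomial likelihood is conjugate to the Beta prior: with 23 successes and 30 failures, the posterior is Beta(9.1+23, 8.7+30) = Beta(32.1, 38.7).
Posterior mean = α/(α+β) = 32.1/70.8 = 0.453.

Posterior: Beta(32.1, 38.7); mean ≈ 0.453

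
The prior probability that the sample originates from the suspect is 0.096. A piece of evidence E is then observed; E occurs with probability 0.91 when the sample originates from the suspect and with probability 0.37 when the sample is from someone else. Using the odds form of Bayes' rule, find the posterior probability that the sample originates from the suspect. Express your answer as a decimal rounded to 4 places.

Prior odds = 0.096/(1−0.096) = 0.10619.
Likelihood ratio for E = 0.91/0.37 = 2.4595.
Posterior odds = prior odds × LR = 0.26118.
Posterior probability = odds/(1+odds) = 0.26118/1.2612 = 0.2071.

Posterior probability ≈ 0.2071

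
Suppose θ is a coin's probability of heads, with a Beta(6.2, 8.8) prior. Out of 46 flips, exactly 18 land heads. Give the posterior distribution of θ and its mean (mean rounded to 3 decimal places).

Observing 18 successes and 28 failures updates Beta(6.2, 8.8) by adding the success and failure counts to the two shape parameters: α = 6.2+18 = 24.2, β = 8.8+28 = 36.8.
E[θ | data] = 24.2/(24.2+36.8) = 0.397.

Posterior: Beta(24.2, 36.8); mean ≈ 0.397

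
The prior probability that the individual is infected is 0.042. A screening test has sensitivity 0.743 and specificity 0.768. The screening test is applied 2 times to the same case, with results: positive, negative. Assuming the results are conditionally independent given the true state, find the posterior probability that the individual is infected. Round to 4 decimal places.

Posterior P(H) ≈ 0.0449

Let H be the event that the individual is infected; start with P(H) = 0.042. P('positive'|H) = 0.743, P('positive'|¬H) = 0.232.
Update on result 1 ('positive'): P(H) ← 0.743·0.0420 / (0.743·0.0420 + 0.232·0.9580) = 0.031206/0.25346 = 0.1231.
Update on result 2 ('negative'): P(H) ← 0.257·0.1231 / (0.257·0.1231 + 0.768·0.8769) = 0.031642/0.70509 = 0.0449.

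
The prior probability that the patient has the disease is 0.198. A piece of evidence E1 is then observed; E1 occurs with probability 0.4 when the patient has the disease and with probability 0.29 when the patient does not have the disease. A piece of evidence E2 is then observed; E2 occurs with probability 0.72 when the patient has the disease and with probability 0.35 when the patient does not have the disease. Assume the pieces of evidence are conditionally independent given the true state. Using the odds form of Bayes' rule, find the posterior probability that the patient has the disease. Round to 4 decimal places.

Prior odds = 0.198/(1−0.198) = 0.24688.
Likelihood ratio for E1 = 0.4/0.29 = 1.3793.
Likelihood ratio for E2 = 0.72/0.35 = 2.0571.
Posterior odds = prior odds × LR₁ × LR₂ = 0.70051.
Posterior probability = odds/(1+odds) = 0.70051/1.7005 = 0.4119.

Posterior probability ≈ 0.4119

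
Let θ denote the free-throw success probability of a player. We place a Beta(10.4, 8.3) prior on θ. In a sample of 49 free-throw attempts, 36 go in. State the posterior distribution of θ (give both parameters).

Posterior: Beta(46.4, 21.3)

Observing 36 successes and 13 failures updates Beta(10.4, 8.3) by adding the success and failure counts to the two shape parameters: α = 10.4+36 = 46.4, β = 8.3+13 = 21.3.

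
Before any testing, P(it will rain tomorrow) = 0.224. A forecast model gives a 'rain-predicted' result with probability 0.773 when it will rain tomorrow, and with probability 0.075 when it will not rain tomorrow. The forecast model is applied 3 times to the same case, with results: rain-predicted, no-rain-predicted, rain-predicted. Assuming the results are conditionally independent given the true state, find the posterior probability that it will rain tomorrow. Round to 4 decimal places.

With H the event that it will rain tomorrow, the joint likelihood of the observed sequence is P(data|H) = 0.773·0.227·0.773 = 0.13564 and P(data|¬H) = 0.075·0.925·0.075 = 0.0052031.
Bayes: P(H|data) = 0.224·0.13564 / (0.224·0.13564 + 0.776·0.0052031) = 0.030383/0.034421 = 0.8827.

Posterior P(H) ≈ 0.8827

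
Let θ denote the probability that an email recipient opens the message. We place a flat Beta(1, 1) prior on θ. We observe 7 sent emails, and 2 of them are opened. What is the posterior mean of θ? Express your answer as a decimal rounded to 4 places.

Observing 2 successes and 5 failures updates Beta(1, 1) by adding the success and failure counts to the two shape parameters: α = 1+2 = 3, β = 1+5 = 6.
Posterior mean = α/(α+β) = 3/9 = 0.3333.

Posterior mean ≈ 0.3333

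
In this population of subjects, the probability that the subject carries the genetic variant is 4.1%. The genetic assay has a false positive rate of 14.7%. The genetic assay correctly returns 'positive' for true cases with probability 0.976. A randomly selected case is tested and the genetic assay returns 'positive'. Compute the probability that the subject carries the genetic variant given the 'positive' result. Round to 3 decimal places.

Write H for 'the subject carries the genetic variant'. Prior odds H:¬H = 0.041/0.959 = 0.042753. For the 'positive' outcome, the likelihood ratio is 0.976/0.147 = 6.6395.
Posterior odds = 0.042753 × 6.6395 = 0.28386, so P(H|E) = 0.28386/(1+0.28386) = 0.221.

P(H | E) ≈ 0.221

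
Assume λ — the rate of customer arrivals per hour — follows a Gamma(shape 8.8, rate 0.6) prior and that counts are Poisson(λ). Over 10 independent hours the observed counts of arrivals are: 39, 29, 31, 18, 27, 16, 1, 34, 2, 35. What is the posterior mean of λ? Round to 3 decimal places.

Posterior mean ≈ 22.717

The Poisson likelihood adds the total count to the shape and the number of exposure periods to the rate. Here ∑xᵢ = 232 and n = 10, so shape 8.8→240.8 and rate 0.6→10.6.
Posterior mean = shape/rate = 240.8/10.6 = 22.717.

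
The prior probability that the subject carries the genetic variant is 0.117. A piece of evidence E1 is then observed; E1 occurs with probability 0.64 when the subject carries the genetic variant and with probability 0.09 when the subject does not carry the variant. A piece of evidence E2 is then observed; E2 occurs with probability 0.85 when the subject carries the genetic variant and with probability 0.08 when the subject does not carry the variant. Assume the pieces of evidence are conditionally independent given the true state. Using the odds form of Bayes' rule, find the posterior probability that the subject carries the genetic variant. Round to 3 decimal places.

Posterior probability ≈ 0.909

Prior odds = 0.117/(1−0.117) = 0.13250.
Likelihood ratio for E1 = 0.64/0.09 = 7.1111.
Likelihood ratio for E2 = 0.85/0.08 = 10.625.
Posterior odds = prior odds × LR₁ × LR₂ = 10.011.
Posterior probability = odds/(1+odds) = 10.011/11.011 = 0.909.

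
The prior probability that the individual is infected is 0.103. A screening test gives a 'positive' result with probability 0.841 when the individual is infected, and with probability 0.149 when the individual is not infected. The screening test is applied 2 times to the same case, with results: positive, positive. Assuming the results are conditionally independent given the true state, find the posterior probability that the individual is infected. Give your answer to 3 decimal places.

With H the event that the individual is infected, the joint likelihood of the observed sequence is P(data|H) = 0.841·0.841 = 0.70728 and P(data|¬H) = 0.149·0.149 = 0.022201.
Bayes: P(H|data) = 0.103·0.70728 / (0.103·0.70728 + 0.897·0.022201) = 0.072850/0.092764 = 0.7853.

Posterior P(H) ≈ 0.785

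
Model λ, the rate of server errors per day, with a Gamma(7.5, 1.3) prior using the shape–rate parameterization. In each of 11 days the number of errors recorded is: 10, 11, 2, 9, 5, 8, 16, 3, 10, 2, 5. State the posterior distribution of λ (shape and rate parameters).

The Poisson likelihood adds the total count to the shape and the number of exposure periods to the rate. Here ∑xᵢ = 81 and n = 11, so shape 7.5→88.5 and rate 1.3→12.3.

Posterior: Gamma(shape=88.5, rate=12.3)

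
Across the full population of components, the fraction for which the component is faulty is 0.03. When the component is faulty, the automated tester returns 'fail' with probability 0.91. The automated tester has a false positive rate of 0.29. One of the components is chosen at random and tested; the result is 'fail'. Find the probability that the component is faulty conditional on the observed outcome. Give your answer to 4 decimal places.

P(H | E) ≈ 0.0885

Let H be the event that the component is faulty. P(H) = 0.03, so P(¬H) = 0.97. With E the 'fail' result, P(E|H) = 0.91 and P(E|¬H) = 0.29.
P(E) = 0.91·0.03 + 0.29·0.97 = 0.027300 + 0.28130 = 0.30860.
By Bayes' theorem, P(H|E) = 0.027300 / 0.30860 = 0.0885.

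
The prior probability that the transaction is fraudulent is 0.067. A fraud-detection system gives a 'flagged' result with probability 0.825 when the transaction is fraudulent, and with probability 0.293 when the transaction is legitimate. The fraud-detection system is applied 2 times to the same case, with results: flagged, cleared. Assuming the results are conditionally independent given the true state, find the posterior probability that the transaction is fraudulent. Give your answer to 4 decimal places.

Let H be the event that the transaction is fraudulent; start with P(H) = 0.067. P('flagged'|H) = 0.825, P('flagged'|¬H) = 0.293.
Update on result 1 ('flagged'): P(H) ← 0.825·0.0670 / (0.825·0.0670 + 0.293·0.9330) = 0.055275/0.32864 = 0.1682.
Update on result 2 ('cleared'): P(H) ← 0.175·0.1682 / (0.175·0.1682 + 0.707·0.8318) = 0.029433/0.61752 = 0.0477.

Posterior P(H) ≈ 0.0477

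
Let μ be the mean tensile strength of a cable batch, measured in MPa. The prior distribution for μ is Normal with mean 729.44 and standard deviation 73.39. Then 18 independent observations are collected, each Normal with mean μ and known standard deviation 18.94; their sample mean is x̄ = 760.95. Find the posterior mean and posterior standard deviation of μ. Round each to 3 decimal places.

With known σ, the Normal prior is conjugate. Weight on the data is w = (n/σ²)/(n/σ² + 1/τ₀²) = 0.0501779/(0.0501779+0.00018566) = 0.99631.
Posterior mean = w·x̄ + (1−w)·μ₀ = 0.99631·760.95 + 0.0036865·729.44 = 760.834. Posterior variance = 1/(0.0501779+0.00018566) = 19.8556, so SD = 4.456.

Posterior mean ≈ 760.834; posterior SD ≈ 4.456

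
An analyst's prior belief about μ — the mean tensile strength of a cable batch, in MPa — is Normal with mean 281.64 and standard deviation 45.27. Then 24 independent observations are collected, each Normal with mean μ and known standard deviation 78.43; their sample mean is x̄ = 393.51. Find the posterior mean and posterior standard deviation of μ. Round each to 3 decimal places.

With known σ, the Normal prior is conjugate. Weight on the data is w = (n/σ²)/(n/σ² + 1/τ₀²) = 0.00390164/(0.00390164+0.00048795) = 0.88884.
Posterior mean = w·x̄ + (1−w)·μ₀ = 0.88884·393.51 + 0.11116·281.64 = 381.074. Posterior variance = 1/(0.00390164+0.00048795) = 227.812, so SD = 15.093.

Posterior mean ≈ 381.074; posterior SD ≈ 15.093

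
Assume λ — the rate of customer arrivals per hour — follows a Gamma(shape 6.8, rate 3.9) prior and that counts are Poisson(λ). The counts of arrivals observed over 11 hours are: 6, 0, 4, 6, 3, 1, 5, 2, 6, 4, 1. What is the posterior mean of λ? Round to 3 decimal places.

Posterior mean ≈ 3.007

The Poisson likelihood adds the total count to the shape and the number of exposure periods to the rate. Here ∑xᵢ = 38 and n = 11, so shape 6.8→44.8 and rate 3.9→14.9.
E[λ | data] = 44.8/14.9 = 3.007.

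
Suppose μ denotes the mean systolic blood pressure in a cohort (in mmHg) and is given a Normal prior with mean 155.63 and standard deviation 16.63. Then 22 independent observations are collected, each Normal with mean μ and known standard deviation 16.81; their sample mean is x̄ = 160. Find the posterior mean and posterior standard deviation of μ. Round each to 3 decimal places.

With known σ, the Normal prior is conjugate. Weight on the data is w = (n/σ²)/(n/σ² + 1/τ₀²) = 0.0778551/(0.0778551+0.00361589) = 0.95562.
Posterior mean = w·x̄ + (1−w)·μ₀ = 0.95562·160 + 0.044383·155.63 = 159.806. Posterior variance = 1/(0.0778551+0.00361589) = 12.2743, so SD = 3.503.

Posterior mean ≈ 159.806; posterior SD ≈ 3.503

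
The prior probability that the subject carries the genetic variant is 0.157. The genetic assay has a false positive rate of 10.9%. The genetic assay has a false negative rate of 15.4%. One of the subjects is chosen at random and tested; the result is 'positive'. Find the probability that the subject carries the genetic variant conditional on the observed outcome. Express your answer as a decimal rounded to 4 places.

Write H for 'the subject carries the genetic variant'. Prior odds H:¬H = 0.157/0.843 = 0.18624. For the 'positive' outcome, the likelihood ratio is 0.846/0.109 = 7.7615.
Posterior odds = 0.18624 × 7.7615 = 1.4455, so P(H|E) = 1.4455/(1+1.4455) = 0.5911.

P(H | E) ≈ 0.5911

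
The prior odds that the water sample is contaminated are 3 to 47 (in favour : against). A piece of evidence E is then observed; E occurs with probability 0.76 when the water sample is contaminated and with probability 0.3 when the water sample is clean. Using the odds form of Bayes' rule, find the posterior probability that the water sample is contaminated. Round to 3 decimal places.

Prior odds = 3/47 = 0.063830. In log-odds, ln(0.063830) = -2.7515.
Add log likelihood ratio: ln(2.5333) = 0.92954.
Posterior log-odds = -1.8220, so posterior odds = exp(-1.8220) = 0.16170. Converting, P(H|E) = 0.16170/1.1617 = 0.139.

Posterior probability ≈ 0.139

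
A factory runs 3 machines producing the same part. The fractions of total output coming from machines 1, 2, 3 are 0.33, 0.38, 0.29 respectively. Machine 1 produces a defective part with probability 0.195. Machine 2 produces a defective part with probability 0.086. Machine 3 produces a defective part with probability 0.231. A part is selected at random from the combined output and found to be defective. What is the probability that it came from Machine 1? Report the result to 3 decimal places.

Tabulate prior·likelihood by source: [1] prior 0.33, lik 0.195, product 0.06435; [2] prior 0.38, lik 0.086, product 0.03268; [3] prior 0.29, lik 0.231, product 0.06699.
Normalizing constant = 0.16402; the posterior for Machine 1 is its product over the sum, 0.06435/0.16402 = 0.392.

Posterior probability ≈ 0.392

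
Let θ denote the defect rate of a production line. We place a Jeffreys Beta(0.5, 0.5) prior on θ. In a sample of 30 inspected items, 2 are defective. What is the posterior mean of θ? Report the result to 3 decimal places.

The binomial likelihood is conjugate to the Beta prior: with 2 successes and 28 failures, the posterior is Beta(0.5+2, 0.5+28) = Beta(2.5, 28.5).
E[θ | data] = 2.5/(2.5+28.5) = 0.081.

Posterior mean ≈ 0.081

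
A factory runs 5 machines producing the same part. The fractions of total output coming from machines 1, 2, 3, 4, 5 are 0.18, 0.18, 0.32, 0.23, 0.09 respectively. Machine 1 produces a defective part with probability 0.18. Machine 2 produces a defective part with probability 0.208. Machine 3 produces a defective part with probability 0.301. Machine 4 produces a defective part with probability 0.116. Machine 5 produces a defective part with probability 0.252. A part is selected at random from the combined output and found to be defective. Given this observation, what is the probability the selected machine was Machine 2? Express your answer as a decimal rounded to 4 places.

P(defective|M1) = 0.18; P(defective|M2) = 0.208; P(defective|M3) = 0.301; P(defective|M4) = 0.116; P(defective|M5) = 0.252.
Prior × likelihood for each source: 0.18·0.18=0.03240, 0.18·0.208=0.03744, 0.32·0.301=0.09632, 0.23·0.116=0.02668, 0.09·0.252=0.02268. Summing gives P(defective) = 0.21552.
P(Machine 2 | defective) = 0.03744 / 0.21552 = 0.1737.

Posterior probability ≈ 0.1737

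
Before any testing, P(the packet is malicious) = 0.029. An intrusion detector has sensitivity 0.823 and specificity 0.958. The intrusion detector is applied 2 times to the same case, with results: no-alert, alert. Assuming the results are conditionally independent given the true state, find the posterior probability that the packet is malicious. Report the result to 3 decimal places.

Posterior P(H) ≈ 0.098

Let H be the event that the packet is malicious; start with P(H) = 0.029. P('alert'|H) = 0.823, P('alert'|¬H) = 0.042.
Update on result 1 ('no-alert'): P(H) ← 0.177·0.0290 / (0.177·0.0290 + 0.958·0.9710) = 0.0051330/0.93535 = 0.0055.
Update on result 2 ('alert'): P(H) ← 0.823·0.0055 / (0.823·0.0055 + 0.042·0.9945) = 0.0045164/0.046286 = 0.0976.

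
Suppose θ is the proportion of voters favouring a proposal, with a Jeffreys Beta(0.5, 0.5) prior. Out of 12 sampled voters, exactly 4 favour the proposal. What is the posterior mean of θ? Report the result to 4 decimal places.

Observing 4 successes and 8 failures updates Beta(0.5, 0.5) by adding the success and failure counts to the two shape parameters: α = 0.5+4 = 4.5, β = 0.5+8 = 8.5.
Posterior mean = α/(α+β) = 4.5/13 = 0.3462.

Posterior mean ≈ 0.3462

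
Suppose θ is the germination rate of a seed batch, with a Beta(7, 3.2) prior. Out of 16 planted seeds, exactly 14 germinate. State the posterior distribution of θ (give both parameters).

Posterior: Beta(21, 5.2)

Observing 14 successes and 2 failures updates Beta(7, 3.2) by adding the success and failure counts to the two shape parameters: α = 7+14 = 21, β = 3.2+2 = 5.2.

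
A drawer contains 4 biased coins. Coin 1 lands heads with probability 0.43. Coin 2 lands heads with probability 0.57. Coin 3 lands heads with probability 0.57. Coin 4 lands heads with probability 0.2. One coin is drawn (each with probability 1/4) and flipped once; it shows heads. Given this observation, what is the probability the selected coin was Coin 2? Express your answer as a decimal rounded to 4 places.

Tabulate prior·likelihood by source: [1] prior 0.25, lik 0.43, product 0.1075; [2] prior 0.25, lik 0.57, product 0.1425; [3] prior 0.25, lik 0.57, product 0.1425; [4] prior 0.25, lik 0.2, product 0.05000.
Normalizing constant = 0.44250; the posterior for Coin 2 is its product over the sum, 0.1425/0.44250 = 0.3220.

Posterior probability ≈ 0.3220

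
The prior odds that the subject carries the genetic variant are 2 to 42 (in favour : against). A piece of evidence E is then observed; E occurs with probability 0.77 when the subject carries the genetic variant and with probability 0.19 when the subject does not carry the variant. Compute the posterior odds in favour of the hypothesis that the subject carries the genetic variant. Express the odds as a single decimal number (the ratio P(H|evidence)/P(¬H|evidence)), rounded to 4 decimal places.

Prior odds = 2/42 = 0.047619.
Likelihood ratio for E = 0.77/0.19 = 4.0526.
Posterior odds = prior odds × LR = 0.19298.

Posterior odds ≈ 0.1930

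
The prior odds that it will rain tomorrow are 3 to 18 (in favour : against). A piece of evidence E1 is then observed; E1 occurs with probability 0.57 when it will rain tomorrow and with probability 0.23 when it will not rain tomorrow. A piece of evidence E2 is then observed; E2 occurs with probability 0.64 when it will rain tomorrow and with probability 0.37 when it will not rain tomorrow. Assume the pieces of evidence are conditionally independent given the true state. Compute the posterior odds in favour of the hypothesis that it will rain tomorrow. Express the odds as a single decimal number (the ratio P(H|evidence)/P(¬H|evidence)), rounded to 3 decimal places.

Posterior odds ≈ 0.714

Prior odds = 3/18 = 0.16667.
Likelihood ratio for E1 = 0.57/0.23 = 2.4783.
Likelihood ratio for E2 = 0.64/0.37 = 1.7297.
Posterior odds = prior odds × LR₁ × LR₂ = 0.71445.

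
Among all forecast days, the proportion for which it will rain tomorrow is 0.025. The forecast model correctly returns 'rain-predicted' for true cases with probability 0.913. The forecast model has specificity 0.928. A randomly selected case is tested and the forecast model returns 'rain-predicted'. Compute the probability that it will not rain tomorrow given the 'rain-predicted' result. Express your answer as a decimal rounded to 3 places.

P(¬H | E) ≈ 0.755

Write H for 'it will rain tomorrow'. Prior odds H:¬H = 0.025/0.975 = 0.025641. For the 'rain-predicted' outcome, the likelihood ratio is 0.913/0.072 = 12.681.
Posterior odds = 0.025641 × 12.681 = 0.32514, so P(H|E) = 0.32514/(1+0.32514) = 0.245. Then P(¬H|E) = 1 − 0.245 = 0.755.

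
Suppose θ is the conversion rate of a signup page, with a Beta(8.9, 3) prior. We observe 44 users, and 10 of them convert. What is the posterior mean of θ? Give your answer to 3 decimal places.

Posterior mean ≈ 0.338

Observing 10 successes and 34 failures updates Beta(8.9, 3) by adding the success and failure counts to the two shape parameters: α = 8.9+10 = 18.9, β = 3+34 = 37.
Posterior mean = α/(α+β) = 18.9/55.9 = 0.338.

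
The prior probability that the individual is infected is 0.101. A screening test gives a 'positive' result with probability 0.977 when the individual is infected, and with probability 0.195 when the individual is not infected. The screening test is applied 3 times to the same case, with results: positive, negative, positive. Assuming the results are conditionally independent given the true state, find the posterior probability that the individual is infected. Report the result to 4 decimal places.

Posterior P(H) ≈ 0.0746

With H the event that the individual is infected, the joint likelihood of the observed sequence is P(data|H) = 0.977·0.023·0.977 = 0.021954 and P(data|¬H) = 0.195·0.805·0.195 = 0.030610.
Bayes: P(H|data) = 0.101·0.021954 / (0.101·0.021954 + 0.899·0.030610) = 0.0022174/0.029736 = 0.0746.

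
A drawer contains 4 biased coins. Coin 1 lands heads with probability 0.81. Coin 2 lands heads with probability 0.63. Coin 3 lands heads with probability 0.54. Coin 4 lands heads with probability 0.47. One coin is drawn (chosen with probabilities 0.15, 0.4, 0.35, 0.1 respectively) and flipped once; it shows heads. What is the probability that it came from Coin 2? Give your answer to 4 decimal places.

Posterior probability ≈ 0.4135

P(heads|C1) = 0.81; P(heads|C2) = 0.63; P(heads|C3) = 0.54; P(heads|C4) = 0.47.
Prior × likelihood for each source: 0.15·0.81=0.1215, 0.4·0.63=0.2520, 0.35·0.54=0.1890, 0.1·0.47=0.04700. Summing gives P(heads) = 0.60950.
P(Coin 2 | heads) = 0.2520 / 0.60950 = 0.4135.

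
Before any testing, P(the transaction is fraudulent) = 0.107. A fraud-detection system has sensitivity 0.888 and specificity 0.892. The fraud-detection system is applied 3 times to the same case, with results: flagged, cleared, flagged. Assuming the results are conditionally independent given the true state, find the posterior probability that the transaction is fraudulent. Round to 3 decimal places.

With H the event that the transaction is fraudulent, the joint likelihood of the observed sequence is P(data|H) = 0.888·0.112·0.888 = 0.088317 and P(data|¬H) = 0.108·0.892·0.108 = 0.010404.
Bayes: P(H|data) = 0.107·0.088317 / (0.107·0.088317 + 0.893·0.010404) = 0.0094499/0.018741 = 0.5042.

Posterior P(H) ≈ 0.504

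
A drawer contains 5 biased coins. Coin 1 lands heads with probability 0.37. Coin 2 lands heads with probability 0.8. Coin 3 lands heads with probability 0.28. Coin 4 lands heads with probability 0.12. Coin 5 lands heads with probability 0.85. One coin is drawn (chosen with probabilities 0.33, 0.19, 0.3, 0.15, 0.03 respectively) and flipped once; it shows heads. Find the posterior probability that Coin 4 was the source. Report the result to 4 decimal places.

Tabulate prior·likelihood by source: [1] prior 0.33, lik 0.37, product 0.1221; [2] prior 0.19, lik 0.8, product 0.1520; [3] prior 0.3, lik 0.28, product 0.08400; [4] prior 0.15, lik 0.12, product 0.01800; [5] prior 0.03, lik 0.85, product 0.02550.
Normalizing constant = 0.40160; the posterior for Coin 4 is its product over the sum, 0.01800/0.40160 = 0.0448.

Posterior probability ≈ 0.0448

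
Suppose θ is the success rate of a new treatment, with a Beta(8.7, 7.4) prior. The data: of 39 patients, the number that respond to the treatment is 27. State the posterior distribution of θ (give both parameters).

Observing 27 successes and 12 failures updates Beta(8.7, 7.4) by adding the success and failure counts to the two shape parameters: α = 8.7+27 = 35.7, β = 7.4+12 = 19.4.

Posterior: Beta(35.7, 19.4)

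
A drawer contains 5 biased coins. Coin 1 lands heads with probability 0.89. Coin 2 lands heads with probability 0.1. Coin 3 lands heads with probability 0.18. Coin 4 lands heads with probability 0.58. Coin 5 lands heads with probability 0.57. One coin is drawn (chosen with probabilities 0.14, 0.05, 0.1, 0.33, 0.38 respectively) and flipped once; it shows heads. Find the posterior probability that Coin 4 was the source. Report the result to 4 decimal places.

Posterior probability ≈ 0.3445

Tabulate prior·likelihood by source: [1] prior 0.14, lik 0.89, product 0.1246; [2] prior 0.05, lik 0.1, product 0.005000; [3] prior 0.1, lik 0.18, product 0.01800; [4] prior 0.33, lik 0.58, product 0.1914; [5] prior 0.38, lik 0.57, product 0.2166.
Normalizing constant = 0.55560; the posterior for Coin 4 is its product over the sum, 0.1914/0.55560 = 0.3445.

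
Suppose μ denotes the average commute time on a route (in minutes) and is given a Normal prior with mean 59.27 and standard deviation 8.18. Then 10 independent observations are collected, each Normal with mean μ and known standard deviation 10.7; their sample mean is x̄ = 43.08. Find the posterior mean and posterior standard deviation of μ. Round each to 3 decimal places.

Posterior mean ≈ 45.445; posterior SD ≈ 3.127

With known σ, the Normal prior is conjugate. Weight on the data is w = (n/σ²)/(n/σ² + 1/τ₀²) = 0.0873439/(0.0873439+0.0149449) = 0.85389.
Posterior mean = w·x̄ + (1−w)·μ₀ = 0.85389·43.08 + 0.14611·59.27 = 45.445. Posterior variance = 1/(0.0873439+0.0149449) = 9.77624, so SD = 3.127.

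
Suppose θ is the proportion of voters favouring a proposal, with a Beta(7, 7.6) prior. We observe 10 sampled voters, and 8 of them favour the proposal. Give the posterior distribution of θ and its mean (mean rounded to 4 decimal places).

Posterior: Beta(15, 9.6); mean ≈ 0.6098

The binomial likelihood is conjugate to the Beta prior: with 8 successes and 2 failures, the posterior is Beta(7+8, 7.6+2) = Beta(15, 9.6).
E[θ | data] = 15/(15+9.6) = 0.6098.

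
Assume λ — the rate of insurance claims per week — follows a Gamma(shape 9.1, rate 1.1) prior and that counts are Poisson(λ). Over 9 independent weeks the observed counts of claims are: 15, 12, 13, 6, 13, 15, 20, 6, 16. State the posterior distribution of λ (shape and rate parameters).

Posterior: Gamma(shape=125.1, rate=10.1)

The Poisson likelihood adds the total count to the shape and the number of exposure periods to the rate. Here ∑xᵢ = 116 and n = 9, so shape 9.1→125.1 and rate 1.1→10.1.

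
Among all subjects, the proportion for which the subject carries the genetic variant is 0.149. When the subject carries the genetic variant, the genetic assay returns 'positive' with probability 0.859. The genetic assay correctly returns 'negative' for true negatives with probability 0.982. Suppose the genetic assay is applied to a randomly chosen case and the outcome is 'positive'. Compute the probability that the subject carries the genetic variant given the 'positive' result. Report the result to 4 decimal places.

Write H for 'the subject carries the genetic variant'. Prior odds H:¬H = 0.149/0.851 = 0.17509. For the 'positive' outcome, the likelihood ratio is 0.859/0.018 = 47.722.
Posterior odds = 0.17509 × 47.722 = 8.3556, so P(H|E) = 8.3556/(1+8.3556) = 0.8931.

P(H | E) ≈ 0.8931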